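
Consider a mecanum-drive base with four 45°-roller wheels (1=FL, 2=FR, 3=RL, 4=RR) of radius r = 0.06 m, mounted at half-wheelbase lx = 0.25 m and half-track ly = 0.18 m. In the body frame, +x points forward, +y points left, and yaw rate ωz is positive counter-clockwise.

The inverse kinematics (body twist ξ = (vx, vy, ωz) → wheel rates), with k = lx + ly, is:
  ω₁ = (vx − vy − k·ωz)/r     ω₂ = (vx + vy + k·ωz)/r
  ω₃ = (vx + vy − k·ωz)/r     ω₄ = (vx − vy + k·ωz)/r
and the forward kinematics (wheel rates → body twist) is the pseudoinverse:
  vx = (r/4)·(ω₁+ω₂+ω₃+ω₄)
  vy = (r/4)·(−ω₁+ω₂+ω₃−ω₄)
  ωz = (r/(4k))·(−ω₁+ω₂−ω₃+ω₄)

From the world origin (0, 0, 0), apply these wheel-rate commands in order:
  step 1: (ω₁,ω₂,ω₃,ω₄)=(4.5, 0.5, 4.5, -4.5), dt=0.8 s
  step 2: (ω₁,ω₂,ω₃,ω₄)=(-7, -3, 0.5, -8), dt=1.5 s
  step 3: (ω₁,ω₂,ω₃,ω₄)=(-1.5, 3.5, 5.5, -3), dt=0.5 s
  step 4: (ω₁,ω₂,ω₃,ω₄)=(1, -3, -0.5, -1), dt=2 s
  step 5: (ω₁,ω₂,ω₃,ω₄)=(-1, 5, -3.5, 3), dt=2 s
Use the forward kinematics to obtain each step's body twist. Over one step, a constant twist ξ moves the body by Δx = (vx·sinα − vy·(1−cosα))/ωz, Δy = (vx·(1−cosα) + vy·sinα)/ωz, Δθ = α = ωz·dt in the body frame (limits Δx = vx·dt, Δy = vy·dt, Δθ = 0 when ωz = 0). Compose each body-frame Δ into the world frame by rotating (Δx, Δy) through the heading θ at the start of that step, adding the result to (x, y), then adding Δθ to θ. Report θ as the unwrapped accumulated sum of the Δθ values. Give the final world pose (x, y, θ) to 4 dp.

step 1: ξ=(vx,vy,ωz)=(0.0750, 0.0750, -0.4535), dt=0.8 → body Δ=(0.0695, 0.0479, -0.3628) → world pose (0.0695, 0.0479, -0.3628)
step 2: ξ=(vx,vy,ωz)=(-0.2625, 0.1875, -0.1570), dt=1.5 → body Δ=(-0.3572, 0.3248, -0.2355) → world pose (-0.1492, 0.4783, -0.5983)
step 3: ξ=(vx,vy,ωz)=(0.0675, 0.2025, -0.1221), dt=0.5 → body Δ=(0.0368, 0.1002, -0.0610) → world pose (-0.0624, 0.5404, -0.6593)
step 4: ξ=(vx,vy,ωz)=(-0.0525, -0.0525, -0.1570), dt=2.0 → body Δ=(-0.1196, -0.0869, -0.3140) → world pose (-0.2102, 0.5449, -0.9733)
step 5: ξ=(vx,vy,ωz)=(0.0525, -0.0075, 0.4360), dt=2.0 → body Δ=(0.0983, 0.0298, 0.8721) → world pose (-0.1302, 0.4804, -0.1012)

(-0.1302, 0.4804, -0.1012)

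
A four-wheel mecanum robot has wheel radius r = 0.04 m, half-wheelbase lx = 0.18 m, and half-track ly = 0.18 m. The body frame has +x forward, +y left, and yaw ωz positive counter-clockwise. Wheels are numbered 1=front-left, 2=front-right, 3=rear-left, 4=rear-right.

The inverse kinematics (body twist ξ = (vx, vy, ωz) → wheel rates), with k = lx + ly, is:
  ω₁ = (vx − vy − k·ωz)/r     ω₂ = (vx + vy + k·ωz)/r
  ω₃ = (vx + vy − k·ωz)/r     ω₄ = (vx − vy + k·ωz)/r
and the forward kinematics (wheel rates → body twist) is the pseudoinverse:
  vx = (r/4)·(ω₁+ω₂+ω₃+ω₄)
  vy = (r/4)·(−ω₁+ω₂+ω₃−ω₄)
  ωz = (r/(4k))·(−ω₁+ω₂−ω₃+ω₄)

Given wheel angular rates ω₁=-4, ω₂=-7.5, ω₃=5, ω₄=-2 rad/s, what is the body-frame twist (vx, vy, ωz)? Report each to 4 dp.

k = lx + ly = 0.18 + 0.18 = 0.3600
ω₁+ω₂+ω₃+ω₄ = -8.5000  →  vx = (0.04/4)·-8.5000 = -0.0850
−ω₁+ω₂+ω₃−ω₄ = 3.5000  →  vy = (0.04/4)·3.5000 = 0.0350
−ω₁+ω₂−ω₃+ω₄ = -10.5000  →  ωz = (0.04/1.4400)·-10.5000 = -0.2917

(-0.0850, 0.0350, -0.2917)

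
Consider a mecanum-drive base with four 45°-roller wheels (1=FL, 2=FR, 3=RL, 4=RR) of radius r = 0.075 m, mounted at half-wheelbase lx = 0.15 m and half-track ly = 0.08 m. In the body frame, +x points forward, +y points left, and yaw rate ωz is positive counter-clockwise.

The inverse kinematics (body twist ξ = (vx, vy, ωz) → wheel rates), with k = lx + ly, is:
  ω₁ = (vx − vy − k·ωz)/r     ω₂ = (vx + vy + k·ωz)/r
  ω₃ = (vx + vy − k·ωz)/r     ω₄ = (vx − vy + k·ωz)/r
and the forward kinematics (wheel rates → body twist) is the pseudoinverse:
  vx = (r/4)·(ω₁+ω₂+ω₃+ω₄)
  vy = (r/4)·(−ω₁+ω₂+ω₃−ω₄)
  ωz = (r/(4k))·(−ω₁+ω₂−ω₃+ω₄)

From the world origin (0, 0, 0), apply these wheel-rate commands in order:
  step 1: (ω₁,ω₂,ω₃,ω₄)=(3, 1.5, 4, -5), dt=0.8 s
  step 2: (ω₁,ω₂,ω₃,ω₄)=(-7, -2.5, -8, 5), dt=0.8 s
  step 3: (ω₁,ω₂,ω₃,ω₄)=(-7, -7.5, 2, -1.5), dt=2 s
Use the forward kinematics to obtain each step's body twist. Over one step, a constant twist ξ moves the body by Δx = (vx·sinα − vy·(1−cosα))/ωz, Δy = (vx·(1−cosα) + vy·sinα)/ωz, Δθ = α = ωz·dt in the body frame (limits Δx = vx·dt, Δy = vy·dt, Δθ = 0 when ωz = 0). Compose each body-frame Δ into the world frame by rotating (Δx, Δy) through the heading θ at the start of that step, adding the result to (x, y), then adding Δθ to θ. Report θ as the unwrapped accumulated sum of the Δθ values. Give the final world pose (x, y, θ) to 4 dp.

step 1: ξ=(vx,vy,ωz)=(0.0656, 0.1406, -0.8560), dt=0.8 → body Δ=(0.0855, 0.0866, -0.6848) → world pose (0.0855, 0.0866, -0.6848)
step 2: ξ=(vx,vy,ωz)=(-0.2344, -0.1594, 1.4266), dt=0.8 → body Δ=(-0.0842, -0.1974, 1.1413) → world pose (-0.1045, -0.0131, 0.4565)
step 3: ξ=(vx,vy,ωz)=(-0.2625, 0.0563, -0.3261), dt=2.0 → body Δ=(-0.4532, 0.2699, -0.6522) → world pose (-0.6303, 0.0294, -0.1957)

(-0.6303, 0.0294, -0.1957)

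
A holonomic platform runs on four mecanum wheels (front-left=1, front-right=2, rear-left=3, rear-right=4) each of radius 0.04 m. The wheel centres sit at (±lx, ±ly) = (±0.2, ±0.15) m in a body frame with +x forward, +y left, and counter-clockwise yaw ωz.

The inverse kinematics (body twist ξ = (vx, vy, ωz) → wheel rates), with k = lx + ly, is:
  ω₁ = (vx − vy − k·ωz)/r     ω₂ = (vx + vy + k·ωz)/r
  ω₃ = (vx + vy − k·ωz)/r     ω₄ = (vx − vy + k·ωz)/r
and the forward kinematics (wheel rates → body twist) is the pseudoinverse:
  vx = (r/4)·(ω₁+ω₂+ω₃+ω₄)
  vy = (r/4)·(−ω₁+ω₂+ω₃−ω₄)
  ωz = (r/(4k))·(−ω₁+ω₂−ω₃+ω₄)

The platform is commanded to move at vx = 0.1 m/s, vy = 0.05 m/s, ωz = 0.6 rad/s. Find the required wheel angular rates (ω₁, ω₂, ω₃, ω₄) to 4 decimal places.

(-4.0000, 9.0000, -1.5000, 6.5000)

k = lx + ly = 0.2 + 0.15 = 0.3500;  k·ωz = 0.3500·0.6 = 0.2100
ω₁ (FL) = (vx − vy − k·ωz)/r = -0.1600/0.04 = -4.0000
ω₂ (FR) = (vx + vy + k·ωz)/r = 0.3600/0.04 = 9.0000
ω₃ (RL) = (vx + vy − k·ωz)/r = -0.0600/0.04 = -1.5000
ω₄ (RR) = (vx − vy + k·ωz)/r = 0.2600/0.04 = 6.5000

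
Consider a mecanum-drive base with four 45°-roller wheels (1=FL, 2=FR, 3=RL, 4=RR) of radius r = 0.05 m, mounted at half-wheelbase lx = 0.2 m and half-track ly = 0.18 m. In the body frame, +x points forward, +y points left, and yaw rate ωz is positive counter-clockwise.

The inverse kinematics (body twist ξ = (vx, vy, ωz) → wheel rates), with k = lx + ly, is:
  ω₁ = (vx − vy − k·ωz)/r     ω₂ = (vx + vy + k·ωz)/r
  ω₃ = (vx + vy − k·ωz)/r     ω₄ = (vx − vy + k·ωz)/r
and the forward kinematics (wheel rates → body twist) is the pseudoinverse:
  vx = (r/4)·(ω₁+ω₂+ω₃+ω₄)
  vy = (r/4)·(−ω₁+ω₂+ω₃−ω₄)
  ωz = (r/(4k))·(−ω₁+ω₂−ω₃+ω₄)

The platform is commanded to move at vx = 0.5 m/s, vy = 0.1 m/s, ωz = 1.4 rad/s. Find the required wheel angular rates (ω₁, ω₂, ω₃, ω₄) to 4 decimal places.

k = lx + ly = 0.2 + 0.18 = 0.3800;  k·ωz = 0.3800·1.4 = 0.5320
ω₁ (FL) = (vx − vy − k·ωz)/r = -0.1320/0.05 = -2.6400
ω₂ (FR) = (vx + vy + k·ωz)/r = 1.1320/0.05 = 22.6400
ω₃ (RL) = (vx + vy − k·ωz)/r = 0.0680/0.05 = 1.3600
ω₄ (RR) = (vx − vy + k·ωz)/r = 0.9320/0.05 = 18.6400

(-2.6400, 22.6400, 1.3600, 18.6400)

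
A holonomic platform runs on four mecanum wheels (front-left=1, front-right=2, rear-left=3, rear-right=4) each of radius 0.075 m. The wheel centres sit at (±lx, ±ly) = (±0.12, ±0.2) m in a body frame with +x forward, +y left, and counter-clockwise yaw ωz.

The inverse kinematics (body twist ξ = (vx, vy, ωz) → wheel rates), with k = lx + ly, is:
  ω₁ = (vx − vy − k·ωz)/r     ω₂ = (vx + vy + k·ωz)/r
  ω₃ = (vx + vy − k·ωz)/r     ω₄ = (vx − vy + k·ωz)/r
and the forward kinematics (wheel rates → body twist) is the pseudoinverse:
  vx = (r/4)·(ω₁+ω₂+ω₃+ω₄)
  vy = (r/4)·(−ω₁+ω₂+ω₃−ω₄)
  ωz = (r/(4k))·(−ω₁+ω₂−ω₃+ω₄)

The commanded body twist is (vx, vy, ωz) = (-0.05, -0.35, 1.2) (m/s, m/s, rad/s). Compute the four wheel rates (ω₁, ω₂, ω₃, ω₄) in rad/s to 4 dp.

k = lx + ly = 0.12 + 0.2 = 0.3200;  k·ωz = 0.3200·1.2 = 0.3840
ω₁ (FL) = (vx − vy − k·ωz)/r = -0.0840/0.075 = -1.1200
ω₂ (FR) = (vx + vy + k·ωz)/r = -0.0160/0.075 = -0.2133
ω₃ (RL) = (vx + vy − k·ωz)/r = -0.7840/0.075 = -10.4533
ω₄ (RR) = (vx − vy + k·ωz)/r = 0.6840/0.075 = 9.1200

(-1.1200, -0.2133, -10.4533, 9.1200)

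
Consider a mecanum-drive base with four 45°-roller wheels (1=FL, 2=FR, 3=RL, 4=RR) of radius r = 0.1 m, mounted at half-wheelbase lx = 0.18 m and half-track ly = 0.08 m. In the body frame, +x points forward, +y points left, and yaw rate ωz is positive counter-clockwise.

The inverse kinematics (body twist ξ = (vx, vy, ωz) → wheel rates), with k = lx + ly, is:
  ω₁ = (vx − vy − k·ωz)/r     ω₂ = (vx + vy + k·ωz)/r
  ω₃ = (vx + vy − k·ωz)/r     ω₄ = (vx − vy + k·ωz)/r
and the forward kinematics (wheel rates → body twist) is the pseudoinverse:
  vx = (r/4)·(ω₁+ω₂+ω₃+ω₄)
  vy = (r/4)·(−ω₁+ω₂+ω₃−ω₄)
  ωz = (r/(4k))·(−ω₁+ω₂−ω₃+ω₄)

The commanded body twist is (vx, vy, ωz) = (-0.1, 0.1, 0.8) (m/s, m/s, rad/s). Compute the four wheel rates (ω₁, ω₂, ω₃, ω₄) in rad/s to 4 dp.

(-4.0800, 2.0800, -2.0800, 0.0800)

k = lx + ly = 0.18 + 0.08 = 0.2600;  k·ωz = 0.2600·0.8 = 0.2080
ω₁ (FL) = (vx − vy − k·ωz)/r = -0.4080/0.1 = -4.0800
ω₂ (FR) = (vx + vy + k·ωz)/r = 0.2080/0.1 = 2.0800
ω₃ (RL) = (vx + vy − k·ωz)/r = -0.2080/0.1 = -2.0800
ω₄ (RR) = (vx − vy + k·ωz)/r = 0.0080/0.1 = 0.0800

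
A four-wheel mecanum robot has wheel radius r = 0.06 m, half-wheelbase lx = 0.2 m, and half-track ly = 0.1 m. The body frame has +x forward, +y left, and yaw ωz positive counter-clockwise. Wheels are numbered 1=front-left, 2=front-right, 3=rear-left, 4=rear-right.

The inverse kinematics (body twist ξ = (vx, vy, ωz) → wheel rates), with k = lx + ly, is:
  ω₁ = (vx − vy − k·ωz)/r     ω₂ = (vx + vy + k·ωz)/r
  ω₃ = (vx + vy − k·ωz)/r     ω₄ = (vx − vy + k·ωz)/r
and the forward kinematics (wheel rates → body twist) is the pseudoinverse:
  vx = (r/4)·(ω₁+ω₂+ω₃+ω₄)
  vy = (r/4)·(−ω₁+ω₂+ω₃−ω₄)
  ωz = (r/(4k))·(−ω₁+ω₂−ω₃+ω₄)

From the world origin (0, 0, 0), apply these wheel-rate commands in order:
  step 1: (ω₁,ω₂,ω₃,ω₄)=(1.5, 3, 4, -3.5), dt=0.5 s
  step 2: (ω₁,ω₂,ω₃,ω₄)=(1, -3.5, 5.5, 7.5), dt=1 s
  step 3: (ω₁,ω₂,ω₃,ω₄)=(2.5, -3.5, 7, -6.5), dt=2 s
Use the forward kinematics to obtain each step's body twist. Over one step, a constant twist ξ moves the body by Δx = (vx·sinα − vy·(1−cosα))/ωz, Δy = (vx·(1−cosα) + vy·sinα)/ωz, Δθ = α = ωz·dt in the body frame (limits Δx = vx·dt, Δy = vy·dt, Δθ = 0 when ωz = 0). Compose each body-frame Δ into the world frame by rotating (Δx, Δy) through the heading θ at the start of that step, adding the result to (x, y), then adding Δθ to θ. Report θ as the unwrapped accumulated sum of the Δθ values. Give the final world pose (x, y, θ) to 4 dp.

(0.3530, 0.0083, -2.2250)

step 1: ξ=(vx,vy,ωz)=(0.0750, 0.1350, -0.3000), dt=0.5 → body Δ=(0.0424, 0.0644, -0.1500) → world pose (0.0424, 0.0644, -0.1500)
step 2: ξ=(vx,vy,ωz)=(0.1575, -0.0975, -0.1250), dt=1.0 → body Δ=(0.1510, -0.1071, -0.1250) → world pose (0.1757, -0.0640, -0.2750)
step 3: ξ=(vx,vy,ωz)=(-0.0075, 0.1125, -0.9750), dt=2.0 → body Δ=(0.1510, 0.1177, -1.9500) → world pose (0.3530, 0.0083, -2.2250)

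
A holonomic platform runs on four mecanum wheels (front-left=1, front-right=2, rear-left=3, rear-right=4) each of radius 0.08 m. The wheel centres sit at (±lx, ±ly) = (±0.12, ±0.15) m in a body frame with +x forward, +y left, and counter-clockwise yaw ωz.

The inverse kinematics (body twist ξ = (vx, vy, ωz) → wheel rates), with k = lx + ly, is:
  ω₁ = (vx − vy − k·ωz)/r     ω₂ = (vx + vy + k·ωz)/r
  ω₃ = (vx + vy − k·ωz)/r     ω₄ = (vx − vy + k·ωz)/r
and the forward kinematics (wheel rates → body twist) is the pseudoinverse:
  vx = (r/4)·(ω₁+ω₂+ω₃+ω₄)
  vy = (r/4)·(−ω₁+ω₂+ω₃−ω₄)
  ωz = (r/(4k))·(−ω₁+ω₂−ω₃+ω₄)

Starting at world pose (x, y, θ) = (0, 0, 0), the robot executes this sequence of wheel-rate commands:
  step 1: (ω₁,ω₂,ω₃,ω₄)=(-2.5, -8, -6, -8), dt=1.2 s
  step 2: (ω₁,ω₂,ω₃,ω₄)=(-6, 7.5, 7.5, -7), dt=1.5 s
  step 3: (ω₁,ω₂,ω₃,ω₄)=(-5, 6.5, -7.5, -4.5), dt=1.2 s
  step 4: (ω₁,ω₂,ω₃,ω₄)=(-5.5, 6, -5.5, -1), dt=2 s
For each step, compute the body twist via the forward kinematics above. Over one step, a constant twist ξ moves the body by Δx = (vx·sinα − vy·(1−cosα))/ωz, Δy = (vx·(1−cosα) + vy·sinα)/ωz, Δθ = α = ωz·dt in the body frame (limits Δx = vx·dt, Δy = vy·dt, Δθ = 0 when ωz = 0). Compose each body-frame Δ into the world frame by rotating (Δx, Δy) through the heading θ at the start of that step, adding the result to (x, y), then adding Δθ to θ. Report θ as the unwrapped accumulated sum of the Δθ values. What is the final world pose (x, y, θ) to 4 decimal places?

(-0.3736, 0.7074, 2.8815)

step 1: ξ=(vx,vy,ωz)=(-0.4900, -0.0700, -0.5556), dt=1.2 → body Δ=(-0.5724, 0.1109, -0.6667) → world pose (-0.5724, 0.1109, -0.6667)
step 2: ξ=(vx,vy,ωz)=(0.0400, 0.5600, -0.0741), dt=1.5 → body Δ=(0.1065, 0.8349, -0.1111) → world pose (0.0276, 0.7013, -0.7778)
step 3: ξ=(vx,vy,ωz)=(-0.2100, 0.1700, 1.0741), dt=1.2 → body Δ=(-0.3020, 0.0109, 1.2889) → world pose (-0.1799, 0.9210, 0.5111)
step 4: ξ=(vx,vy,ωz)=(-0.1200, 0.1400, 1.1852), dt=2.0 → body Δ=(-0.2734, -0.0915, 2.3704) → world pose (-0.3736, 0.7074, 2.8815)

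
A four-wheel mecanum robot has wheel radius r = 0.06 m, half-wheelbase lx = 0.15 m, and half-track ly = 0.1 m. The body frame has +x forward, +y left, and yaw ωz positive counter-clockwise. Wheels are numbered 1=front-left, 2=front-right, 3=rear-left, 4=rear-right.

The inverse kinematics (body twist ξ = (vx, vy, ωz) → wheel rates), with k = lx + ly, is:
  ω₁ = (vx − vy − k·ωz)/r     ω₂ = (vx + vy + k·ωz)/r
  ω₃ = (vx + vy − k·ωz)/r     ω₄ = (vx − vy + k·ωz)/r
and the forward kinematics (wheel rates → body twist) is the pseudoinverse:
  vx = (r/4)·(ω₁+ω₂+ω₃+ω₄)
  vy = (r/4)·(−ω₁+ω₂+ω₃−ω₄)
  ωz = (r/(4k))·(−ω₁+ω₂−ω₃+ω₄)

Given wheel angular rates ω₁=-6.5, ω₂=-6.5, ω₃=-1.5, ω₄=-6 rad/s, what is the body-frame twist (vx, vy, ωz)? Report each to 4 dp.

(-0.3075, 0.0675, -0.2700)

k = lx + ly = 0.15 + 0.1 = 0.2500
ω₁+ω₂+ω₃+ω₄ = -20.5000  →  vx = (0.06/4)·-20.5000 = -0.3075
−ω₁+ω₂+ω₃−ω₄ = 4.5000  →  vy = (0.06/4)·4.5000 = 0.0675
−ω₁+ω₂−ω₃+ω₄ = -4.5000  →  ωz = (0.06/1.0000)·-4.5000 = -0.2700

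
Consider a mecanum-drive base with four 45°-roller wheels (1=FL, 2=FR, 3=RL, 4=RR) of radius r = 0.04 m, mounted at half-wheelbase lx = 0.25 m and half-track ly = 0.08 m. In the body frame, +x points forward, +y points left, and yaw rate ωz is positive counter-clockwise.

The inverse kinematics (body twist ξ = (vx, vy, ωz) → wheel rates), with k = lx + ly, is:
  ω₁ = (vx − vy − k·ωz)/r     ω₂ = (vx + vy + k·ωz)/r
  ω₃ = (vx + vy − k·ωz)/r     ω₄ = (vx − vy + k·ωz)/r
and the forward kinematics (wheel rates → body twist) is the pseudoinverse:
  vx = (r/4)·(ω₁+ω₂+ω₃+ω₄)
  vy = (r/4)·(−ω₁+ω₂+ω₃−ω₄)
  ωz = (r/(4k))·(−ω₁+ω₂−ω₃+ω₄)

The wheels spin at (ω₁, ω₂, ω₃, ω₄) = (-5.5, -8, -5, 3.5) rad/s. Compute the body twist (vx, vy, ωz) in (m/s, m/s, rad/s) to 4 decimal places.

k = lx + ly = 0.25 + 0.08 = 0.3300
ω₁+ω₂+ω₃+ω₄ = -15.0000  →  vx = (0.04/4)·-15.0000 = -0.1500
−ω₁+ω₂+ω₃−ω₄ = -11.0000  →  vy = (0.04/4)·-11.0000 = -0.1100
−ω₁+ω₂−ω₃+ω₄ = 6.0000  →  ωz = (0.04/1.3200)·6.0000 = 0.1818

(-0.1500, -0.1100, 0.1818)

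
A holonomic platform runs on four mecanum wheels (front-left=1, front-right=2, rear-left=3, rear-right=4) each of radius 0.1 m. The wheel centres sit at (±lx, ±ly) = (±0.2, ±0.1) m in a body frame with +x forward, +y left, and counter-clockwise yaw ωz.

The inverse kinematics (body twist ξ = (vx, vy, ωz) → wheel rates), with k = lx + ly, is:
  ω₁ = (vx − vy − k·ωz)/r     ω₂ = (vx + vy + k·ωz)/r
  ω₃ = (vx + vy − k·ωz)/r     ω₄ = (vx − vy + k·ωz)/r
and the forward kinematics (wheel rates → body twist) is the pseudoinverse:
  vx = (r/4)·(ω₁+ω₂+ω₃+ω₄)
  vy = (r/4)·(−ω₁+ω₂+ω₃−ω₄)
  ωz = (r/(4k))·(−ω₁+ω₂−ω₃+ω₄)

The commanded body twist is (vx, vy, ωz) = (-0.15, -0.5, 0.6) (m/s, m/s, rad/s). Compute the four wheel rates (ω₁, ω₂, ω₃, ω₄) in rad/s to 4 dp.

k = lx + ly = 0.2 + 0.1 = 0.3000;  k·ωz = 0.3000·0.6 = 0.1800
ω₁ (FL) = (vx − vy − k·ωz)/r = 0.1700/0.1 = 1.7000
ω₂ (FR) = (vx + vy + k·ωz)/r = -0.4700/0.1 = -4.7000
ω₃ (RL) = (vx + vy − k·ωz)/r = -0.8300/0.1 = -8.3000
ω₄ (RR) = (vx − vy + k·ωz)/r = 0.5300/0.1 = 5.3000

(1.7000, -4.7000, -8.3000, 5.3000)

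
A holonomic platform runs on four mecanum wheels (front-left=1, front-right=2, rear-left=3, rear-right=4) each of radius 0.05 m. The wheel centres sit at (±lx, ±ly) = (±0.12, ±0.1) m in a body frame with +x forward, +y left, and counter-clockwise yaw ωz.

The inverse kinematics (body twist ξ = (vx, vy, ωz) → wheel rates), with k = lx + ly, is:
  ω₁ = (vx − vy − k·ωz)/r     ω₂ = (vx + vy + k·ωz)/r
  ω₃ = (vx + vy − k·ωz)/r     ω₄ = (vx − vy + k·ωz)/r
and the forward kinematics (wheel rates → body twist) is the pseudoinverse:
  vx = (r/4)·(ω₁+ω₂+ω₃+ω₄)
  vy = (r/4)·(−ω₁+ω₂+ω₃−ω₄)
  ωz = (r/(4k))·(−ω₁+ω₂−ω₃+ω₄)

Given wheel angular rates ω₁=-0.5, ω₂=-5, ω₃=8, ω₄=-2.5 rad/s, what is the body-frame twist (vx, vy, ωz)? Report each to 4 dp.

(0.0000, 0.0750, -0.8523)

k = lx + ly = 0.12 + 0.1 = 0.2200
ω₁+ω₂+ω₃+ω₄ = 0.0000  →  vx = (0.05/4)·0.0000 = 0.0000
−ω₁+ω₂+ω₃−ω₄ = 6.0000  →  vy = (0.05/4)·6.0000 = 0.0750
−ω₁+ω₂−ω₃+ω₄ = -15.0000  →  ωz = (0.05/0.8800)·-15.0000 = -0.8523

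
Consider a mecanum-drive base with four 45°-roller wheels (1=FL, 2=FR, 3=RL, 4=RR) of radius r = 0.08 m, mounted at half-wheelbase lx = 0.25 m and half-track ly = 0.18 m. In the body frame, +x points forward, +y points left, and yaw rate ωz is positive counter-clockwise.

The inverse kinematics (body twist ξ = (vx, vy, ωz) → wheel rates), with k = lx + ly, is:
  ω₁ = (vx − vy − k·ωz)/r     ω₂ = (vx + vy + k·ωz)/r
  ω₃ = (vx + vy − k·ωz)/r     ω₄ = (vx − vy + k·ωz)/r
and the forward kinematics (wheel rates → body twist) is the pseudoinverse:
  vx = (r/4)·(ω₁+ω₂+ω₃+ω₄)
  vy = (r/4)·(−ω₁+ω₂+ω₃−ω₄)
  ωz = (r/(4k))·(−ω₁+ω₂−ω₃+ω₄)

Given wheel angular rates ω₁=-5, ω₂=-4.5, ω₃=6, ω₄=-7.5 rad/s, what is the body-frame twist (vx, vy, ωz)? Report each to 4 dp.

(-0.2200, 0.2800, -0.6047)

k = lx + ly = 0.25 + 0.18 = 0.4300
ω₁+ω₂+ω₃+ω₄ = -11.0000  →  vx = (0.08/4)·-11.0000 = -0.2200
−ω₁+ω₂+ω₃−ω₄ = 14.0000  →  vy = (0.08/4)·14.0000 = 0.2800
−ω₁+ω₂−ω₃+ω₄ = -13.0000  →  ωz = (0.08/1.7200)·-13.0000 = -0.6047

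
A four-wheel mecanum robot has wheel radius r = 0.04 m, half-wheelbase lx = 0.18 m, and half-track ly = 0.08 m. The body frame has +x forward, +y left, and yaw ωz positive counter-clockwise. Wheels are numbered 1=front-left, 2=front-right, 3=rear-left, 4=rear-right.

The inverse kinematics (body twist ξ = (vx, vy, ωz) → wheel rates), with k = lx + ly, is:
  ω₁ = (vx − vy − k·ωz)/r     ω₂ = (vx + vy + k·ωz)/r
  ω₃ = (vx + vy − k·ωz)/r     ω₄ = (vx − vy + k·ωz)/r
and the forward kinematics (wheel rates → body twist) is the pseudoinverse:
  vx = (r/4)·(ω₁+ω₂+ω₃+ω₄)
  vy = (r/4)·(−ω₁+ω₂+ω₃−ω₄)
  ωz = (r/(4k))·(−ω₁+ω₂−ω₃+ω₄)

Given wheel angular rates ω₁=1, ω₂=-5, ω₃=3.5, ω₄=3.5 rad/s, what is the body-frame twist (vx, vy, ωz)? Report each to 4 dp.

(0.0300, -0.0600, -0.2308)

k = lx + ly = 0.18 + 0.08 = 0.2600
ω₁+ω₂+ω₃+ω₄ = 3.0000  →  vx = (0.04/4)·3.0000 = 0.0300
−ω₁+ω₂+ω₃−ω₄ = -6.0000  →  vy = (0.04/4)·-6.0000 = -0.0600
−ω₁+ω₂−ω₃+ω₄ = -6.0000  →  ωz = (0.04/1.0400)·-6.0000 = -0.2308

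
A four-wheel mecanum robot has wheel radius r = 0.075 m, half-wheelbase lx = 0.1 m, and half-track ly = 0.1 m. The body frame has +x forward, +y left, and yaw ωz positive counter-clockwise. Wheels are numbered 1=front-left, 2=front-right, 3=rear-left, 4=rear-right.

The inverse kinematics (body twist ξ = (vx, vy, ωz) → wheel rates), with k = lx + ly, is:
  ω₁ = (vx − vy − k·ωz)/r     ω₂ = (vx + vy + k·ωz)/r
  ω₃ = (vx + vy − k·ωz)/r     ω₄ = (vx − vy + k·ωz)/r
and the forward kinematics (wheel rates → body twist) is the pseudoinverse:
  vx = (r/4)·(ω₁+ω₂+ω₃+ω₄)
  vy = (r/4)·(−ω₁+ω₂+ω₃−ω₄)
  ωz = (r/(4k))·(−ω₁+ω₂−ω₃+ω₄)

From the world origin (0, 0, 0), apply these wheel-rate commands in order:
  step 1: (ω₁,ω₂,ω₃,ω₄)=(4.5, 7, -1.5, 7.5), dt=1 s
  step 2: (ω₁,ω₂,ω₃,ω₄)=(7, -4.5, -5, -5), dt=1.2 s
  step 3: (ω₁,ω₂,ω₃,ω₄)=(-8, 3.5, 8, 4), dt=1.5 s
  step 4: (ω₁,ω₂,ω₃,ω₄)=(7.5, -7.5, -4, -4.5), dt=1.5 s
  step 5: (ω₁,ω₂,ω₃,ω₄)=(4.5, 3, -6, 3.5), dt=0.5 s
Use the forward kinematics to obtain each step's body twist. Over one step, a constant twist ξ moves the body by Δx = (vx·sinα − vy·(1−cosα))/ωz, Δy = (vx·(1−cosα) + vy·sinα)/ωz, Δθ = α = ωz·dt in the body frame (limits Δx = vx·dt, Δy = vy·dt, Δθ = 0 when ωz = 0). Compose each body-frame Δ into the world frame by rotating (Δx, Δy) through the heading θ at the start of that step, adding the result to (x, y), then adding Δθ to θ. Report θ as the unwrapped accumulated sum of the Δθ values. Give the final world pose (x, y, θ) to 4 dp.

step 1: ξ=(vx,vy,ωz)=(0.3281, -0.1219, 1.0781), dt=1.0 → body Δ=(0.3277, 0.0608, 1.0781) → world pose (0.3277, 0.0608, 1.0781)
step 2: ξ=(vx,vy,ωz)=(-0.1406, -0.2156, -1.0781), dt=1.2 → body Δ=(-0.2708, -0.0976, -1.2937) → world pose (0.2857, -0.2239, -0.2156)
step 3: ξ=(vx,vy,ωz)=(0.1406, 0.2906, 0.7031), dt=1.5 → body Δ=(-0.0354, 0.4608, 1.0547) → world pose (0.3497, 0.2338, 0.8391)
step 4: ξ=(vx,vy,ωz)=(-0.1594, -0.2719, -1.4531), dt=1.5 → body Δ=(-0.3841, 0.0189, -2.1797) → world pose (0.0790, -0.0393, -1.3406)
step 5: ξ=(vx,vy,ωz)=(0.0938, -0.2062, 0.7500), dt=0.5 → body Δ=(0.0649, -0.0920, 0.3750) → world pose (0.0042, -0.1235, -0.9656)

(0.0042, -0.1235, -0.9656)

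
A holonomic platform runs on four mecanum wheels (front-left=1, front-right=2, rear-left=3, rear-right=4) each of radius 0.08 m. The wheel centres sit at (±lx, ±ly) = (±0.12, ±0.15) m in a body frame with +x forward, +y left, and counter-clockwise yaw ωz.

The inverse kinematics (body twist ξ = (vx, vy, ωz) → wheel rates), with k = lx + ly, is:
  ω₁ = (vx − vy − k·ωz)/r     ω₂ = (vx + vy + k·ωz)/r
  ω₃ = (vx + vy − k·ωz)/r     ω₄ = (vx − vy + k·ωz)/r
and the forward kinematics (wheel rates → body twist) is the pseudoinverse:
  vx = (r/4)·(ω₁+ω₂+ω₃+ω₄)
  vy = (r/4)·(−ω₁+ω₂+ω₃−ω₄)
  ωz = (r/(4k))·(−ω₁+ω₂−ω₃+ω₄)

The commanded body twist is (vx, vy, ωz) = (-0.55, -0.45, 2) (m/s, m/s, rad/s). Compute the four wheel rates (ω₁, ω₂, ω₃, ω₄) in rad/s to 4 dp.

(-8.0000, -5.7500, -19.2500, 5.5000)

k = lx + ly = 0.12 + 0.15 = 0.2700;  k·ωz = 0.2700·2 = 0.5400
ω₁ (FL) = (vx − vy − k·ωz)/r = -0.6400/0.08 = -8.0000
ω₂ (FR) = (vx + vy + k·ωz)/r = -0.4600/0.08 = -5.7500
ω₃ (RL) = (vx + vy − k·ωz)/r = -1.5400/0.08 = -19.2500
ω₄ (RR) = (vx − vy + k·ωz)/r = 0.4400/0.08 = 5.5000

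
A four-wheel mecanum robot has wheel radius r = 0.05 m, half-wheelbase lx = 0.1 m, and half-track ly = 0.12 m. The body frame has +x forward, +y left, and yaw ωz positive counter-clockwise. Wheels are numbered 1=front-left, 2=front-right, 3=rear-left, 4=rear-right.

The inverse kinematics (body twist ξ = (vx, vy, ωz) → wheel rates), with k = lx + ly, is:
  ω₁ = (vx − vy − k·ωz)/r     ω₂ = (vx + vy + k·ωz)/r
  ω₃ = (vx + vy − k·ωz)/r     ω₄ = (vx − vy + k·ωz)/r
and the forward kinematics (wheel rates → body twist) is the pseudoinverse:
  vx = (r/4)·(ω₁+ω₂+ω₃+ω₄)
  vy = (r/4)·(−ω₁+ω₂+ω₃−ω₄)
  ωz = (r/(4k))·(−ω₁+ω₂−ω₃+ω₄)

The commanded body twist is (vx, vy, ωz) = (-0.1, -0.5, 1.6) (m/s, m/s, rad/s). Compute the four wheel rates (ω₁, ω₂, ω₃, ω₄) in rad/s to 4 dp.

k = lx + ly = 0.1 + 0.12 = 0.2200;  k·ωz = 0.2200·1.6 = 0.3520
ω₁ (FL) = (vx − vy − k·ωz)/r = 0.0480/0.05 = 0.9600
ω₂ (FR) = (vx + vy + k·ωz)/r = -0.2480/0.05 = -4.9600
ω₃ (RL) = (vx + vy − k·ωz)/r = -0.9520/0.05 = -19.0400
ω₄ (RR) = (vx − vy + k·ωz)/r = 0.7520/0.05 = 15.0400

(0.9600, -4.9600, -19.0400, 15.0400)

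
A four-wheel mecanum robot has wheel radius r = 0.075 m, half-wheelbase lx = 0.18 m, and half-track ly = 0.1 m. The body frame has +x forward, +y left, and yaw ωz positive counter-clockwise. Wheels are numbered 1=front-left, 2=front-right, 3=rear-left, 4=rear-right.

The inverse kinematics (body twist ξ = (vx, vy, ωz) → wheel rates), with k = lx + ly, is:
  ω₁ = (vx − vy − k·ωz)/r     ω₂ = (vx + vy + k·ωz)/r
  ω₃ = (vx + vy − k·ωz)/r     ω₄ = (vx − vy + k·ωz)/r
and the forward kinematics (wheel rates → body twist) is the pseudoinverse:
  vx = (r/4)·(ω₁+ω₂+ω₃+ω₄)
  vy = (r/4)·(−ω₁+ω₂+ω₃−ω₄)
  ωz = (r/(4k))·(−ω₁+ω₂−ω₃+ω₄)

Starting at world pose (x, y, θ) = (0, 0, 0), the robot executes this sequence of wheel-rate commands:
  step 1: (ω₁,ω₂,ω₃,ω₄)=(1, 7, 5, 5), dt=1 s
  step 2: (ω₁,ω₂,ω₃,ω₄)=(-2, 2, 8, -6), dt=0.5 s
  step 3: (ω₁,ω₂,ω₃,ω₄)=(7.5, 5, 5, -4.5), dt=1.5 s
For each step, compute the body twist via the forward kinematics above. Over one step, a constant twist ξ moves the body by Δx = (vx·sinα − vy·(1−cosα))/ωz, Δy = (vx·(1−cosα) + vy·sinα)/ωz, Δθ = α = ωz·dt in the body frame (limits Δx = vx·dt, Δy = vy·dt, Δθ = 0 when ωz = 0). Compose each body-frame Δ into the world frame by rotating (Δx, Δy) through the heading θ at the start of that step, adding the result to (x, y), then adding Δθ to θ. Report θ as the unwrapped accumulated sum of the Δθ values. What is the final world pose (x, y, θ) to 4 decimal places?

step 1: ξ=(vx,vy,ωz)=(0.3375, 0.1125, 0.4018), dt=1.0 → body Δ=(0.3062, 0.1764, 0.4018) → world pose (0.3062, 0.1764, 0.4018)
step 2: ξ=(vx,vy,ωz)=(0.0375, 0.3375, -0.6696), dt=0.5 → body Δ=(0.0464, 0.1625, -0.3348) → world pose (0.2853, 0.3441, 0.0670)
step 3: ξ=(vx,vy,ωz)=(0.2438, 0.1312, -0.8036), dt=1.5 → body Δ=(0.3883, -0.0424, -1.2054) → world pose (0.6756, 0.3278, -1.1384)

(0.6756, 0.3278, -1.1384)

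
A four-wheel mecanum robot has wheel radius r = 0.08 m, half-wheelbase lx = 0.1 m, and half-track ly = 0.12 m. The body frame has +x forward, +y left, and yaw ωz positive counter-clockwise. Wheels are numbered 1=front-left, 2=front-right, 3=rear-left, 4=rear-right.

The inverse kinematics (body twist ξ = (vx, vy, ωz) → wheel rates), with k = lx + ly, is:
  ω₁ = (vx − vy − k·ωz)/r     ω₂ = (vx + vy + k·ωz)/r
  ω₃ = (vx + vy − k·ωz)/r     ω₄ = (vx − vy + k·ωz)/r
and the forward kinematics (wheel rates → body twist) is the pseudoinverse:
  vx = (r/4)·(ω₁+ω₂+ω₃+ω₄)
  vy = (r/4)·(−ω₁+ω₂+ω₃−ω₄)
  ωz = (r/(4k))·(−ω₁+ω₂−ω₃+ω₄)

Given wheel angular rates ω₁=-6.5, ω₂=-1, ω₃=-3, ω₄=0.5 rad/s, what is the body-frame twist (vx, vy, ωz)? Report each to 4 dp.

(-0.2000, 0.0400, 0.8182)

k = lx + ly = 0.1 + 0.12 = 0.2200
ω₁+ω₂+ω₃+ω₄ = -10.0000  →  vx = (0.08/4)·-10.0000 = -0.2000
−ω₁+ω₂+ω₃−ω₄ = 2.0000  →  vy = (0.08/4)·2.0000 = 0.0400
−ω₁+ω₂−ω₃+ω₄ = 9.0000  →  ωz = (0.08/0.8800)·9.0000 = 0.8182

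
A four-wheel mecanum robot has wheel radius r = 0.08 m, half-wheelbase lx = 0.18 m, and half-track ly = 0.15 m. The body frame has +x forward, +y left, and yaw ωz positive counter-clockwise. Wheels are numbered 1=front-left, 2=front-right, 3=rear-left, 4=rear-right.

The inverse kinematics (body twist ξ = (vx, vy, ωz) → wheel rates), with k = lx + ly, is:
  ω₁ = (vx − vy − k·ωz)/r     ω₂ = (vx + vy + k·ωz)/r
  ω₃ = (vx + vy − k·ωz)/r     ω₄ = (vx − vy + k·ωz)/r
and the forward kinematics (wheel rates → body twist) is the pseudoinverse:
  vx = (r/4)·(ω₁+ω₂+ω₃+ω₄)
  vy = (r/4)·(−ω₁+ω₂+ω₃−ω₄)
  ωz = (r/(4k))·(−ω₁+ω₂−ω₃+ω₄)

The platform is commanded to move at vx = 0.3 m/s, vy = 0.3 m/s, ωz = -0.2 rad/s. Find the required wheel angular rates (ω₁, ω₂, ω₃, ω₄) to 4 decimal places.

(0.8250, 6.6750, 8.3250, -0.8250)

k = lx + ly = 0.18 + 0.15 = 0.3300;  k·ωz = 0.3300·-0.2 = -0.0660
ω₁ (FL) = (vx − vy − k·ωz)/r = 0.0660/0.08 = 0.8250
ω₂ (FR) = (vx + vy + k·ωz)/r = 0.5340/0.08 = 6.6750
ω₃ (RL) = (vx + vy − k·ωz)/r = 0.6660/0.08 = 8.3250
ω₄ (RR) = (vx − vy + k·ωz)/r = -0.0660/0.08 = -0.8250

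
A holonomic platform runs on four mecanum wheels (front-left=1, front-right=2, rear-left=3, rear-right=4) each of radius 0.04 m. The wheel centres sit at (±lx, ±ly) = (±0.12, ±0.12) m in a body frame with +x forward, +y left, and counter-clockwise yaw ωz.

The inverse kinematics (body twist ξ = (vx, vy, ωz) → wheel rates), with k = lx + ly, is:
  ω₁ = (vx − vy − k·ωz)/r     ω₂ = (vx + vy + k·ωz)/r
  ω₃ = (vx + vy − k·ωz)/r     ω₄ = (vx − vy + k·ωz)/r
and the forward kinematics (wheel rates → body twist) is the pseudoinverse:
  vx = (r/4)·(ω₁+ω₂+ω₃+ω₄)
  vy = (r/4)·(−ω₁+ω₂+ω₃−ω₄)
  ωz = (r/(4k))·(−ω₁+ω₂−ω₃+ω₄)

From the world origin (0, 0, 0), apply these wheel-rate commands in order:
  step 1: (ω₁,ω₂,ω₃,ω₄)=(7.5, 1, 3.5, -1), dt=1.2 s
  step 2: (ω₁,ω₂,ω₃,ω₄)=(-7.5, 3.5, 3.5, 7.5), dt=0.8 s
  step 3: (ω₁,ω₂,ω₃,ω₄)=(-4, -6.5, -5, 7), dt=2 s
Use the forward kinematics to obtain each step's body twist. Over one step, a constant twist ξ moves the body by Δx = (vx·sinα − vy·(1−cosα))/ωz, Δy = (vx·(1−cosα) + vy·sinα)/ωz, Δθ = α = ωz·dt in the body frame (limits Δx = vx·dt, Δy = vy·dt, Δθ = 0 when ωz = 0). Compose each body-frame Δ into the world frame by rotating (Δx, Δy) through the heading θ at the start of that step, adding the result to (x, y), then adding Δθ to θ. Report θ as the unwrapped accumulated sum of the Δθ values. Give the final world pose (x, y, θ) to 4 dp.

step 1: ξ=(vx,vy,ωz)=(0.1100, -0.0200, -0.4583), dt=1.2 → body Δ=(0.1190, -0.0582, -0.5500) → world pose (0.1190, -0.0582, -0.5500)
step 2: ξ=(vx,vy,ωz)=(0.0700, 0.0700, 0.6250), dt=0.8 → body Δ=(0.0400, 0.0674, 0.5000) → world pose (0.1883, -0.0216, -0.0500)
step 3: ξ=(vx,vy,ωz)=(-0.0850, -0.1450, 0.3958), dt=2.0 → body Δ=(-0.0439, -0.3245, 0.7917) → world pose (0.1283, -0.3435, 0.7417)

(0.1283, -0.3435, 0.7417)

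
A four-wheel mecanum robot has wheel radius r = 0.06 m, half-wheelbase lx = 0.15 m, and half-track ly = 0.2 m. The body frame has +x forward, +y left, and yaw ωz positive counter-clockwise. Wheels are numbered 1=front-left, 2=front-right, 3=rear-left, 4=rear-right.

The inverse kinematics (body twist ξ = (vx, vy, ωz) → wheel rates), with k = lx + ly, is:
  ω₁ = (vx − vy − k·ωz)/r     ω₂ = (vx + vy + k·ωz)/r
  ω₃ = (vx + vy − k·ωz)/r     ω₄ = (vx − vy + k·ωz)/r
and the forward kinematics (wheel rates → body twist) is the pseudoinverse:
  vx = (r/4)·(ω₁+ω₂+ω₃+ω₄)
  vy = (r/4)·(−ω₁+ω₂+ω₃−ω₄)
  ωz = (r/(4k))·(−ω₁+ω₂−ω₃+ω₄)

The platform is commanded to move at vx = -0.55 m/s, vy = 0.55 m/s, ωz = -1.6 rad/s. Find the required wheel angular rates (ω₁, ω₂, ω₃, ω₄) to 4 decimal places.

(-9.0000, -9.3333, 9.3333, -27.6667)

k = lx + ly = 0.15 + 0.2 = 0.3500;  k·ωz = 0.3500·-1.6 = -0.5600
ω₁ (FL) = (vx − vy − k·ωz)/r = -0.5400/0.06 = -9.0000
ω₂ (FR) = (vx + vy + k·ωz)/r = -0.5600/0.06 = -9.3333
ω₃ (RL) = (vx + vy − k·ωz)/r = 0.5600/0.06 = 9.3333
ω₄ (RR) = (vx − vy + k·ωz)/r = -1.6600/0.06 = -27.6667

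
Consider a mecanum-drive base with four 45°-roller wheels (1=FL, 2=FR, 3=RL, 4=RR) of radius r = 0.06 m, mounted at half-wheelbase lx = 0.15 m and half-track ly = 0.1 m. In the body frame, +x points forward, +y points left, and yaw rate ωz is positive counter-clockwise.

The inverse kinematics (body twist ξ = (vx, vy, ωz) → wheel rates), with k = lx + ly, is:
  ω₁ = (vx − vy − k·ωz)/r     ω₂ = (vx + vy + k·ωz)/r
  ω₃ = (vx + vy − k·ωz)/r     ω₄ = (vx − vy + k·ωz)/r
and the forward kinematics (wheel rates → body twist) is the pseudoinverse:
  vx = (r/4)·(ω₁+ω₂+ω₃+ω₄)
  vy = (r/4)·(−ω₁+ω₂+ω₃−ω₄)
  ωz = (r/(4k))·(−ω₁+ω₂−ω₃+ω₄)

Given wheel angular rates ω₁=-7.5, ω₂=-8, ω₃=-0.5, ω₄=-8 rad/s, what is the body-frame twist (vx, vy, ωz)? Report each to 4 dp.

(-0.3600, 0.1050, -0.4800)

k = lx + ly = 0.15 + 0.1 = 0.2500
ω₁+ω₂+ω₃+ω₄ = -24.0000  →  vx = (0.06/4)·-24.0000 = -0.3600
−ω₁+ω₂+ω₃−ω₄ = 7.0000  →  vy = (0.06/4)·7.0000 = 0.1050
−ω₁+ω₂−ω₃+ω₄ = -8.0000  →  ωz = (0.06/1.0000)·-8.0000 = -0.4800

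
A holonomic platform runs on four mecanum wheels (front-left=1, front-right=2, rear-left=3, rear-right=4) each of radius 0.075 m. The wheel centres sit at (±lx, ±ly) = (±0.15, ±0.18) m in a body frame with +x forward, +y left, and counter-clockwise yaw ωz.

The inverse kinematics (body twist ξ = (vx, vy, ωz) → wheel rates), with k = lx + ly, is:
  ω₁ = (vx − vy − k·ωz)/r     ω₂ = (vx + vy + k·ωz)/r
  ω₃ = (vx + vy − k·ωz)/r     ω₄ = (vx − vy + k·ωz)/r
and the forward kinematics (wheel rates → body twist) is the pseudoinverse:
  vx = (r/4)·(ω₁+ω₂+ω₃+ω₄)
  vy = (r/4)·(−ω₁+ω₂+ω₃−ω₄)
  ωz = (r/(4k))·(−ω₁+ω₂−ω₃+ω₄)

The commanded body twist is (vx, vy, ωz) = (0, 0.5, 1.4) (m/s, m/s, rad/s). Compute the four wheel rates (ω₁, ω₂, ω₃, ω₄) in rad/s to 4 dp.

(-12.8267, 12.8267, 0.5067, -0.5067)

k = lx + ly = 0.15 + 0.18 = 0.3300;  k·ωz = 0.3300·1.4 = 0.4620
ω₁ (FL) = (vx − vy − k·ωz)/r = -0.9620/0.075 = -12.8267
ω₂ (FR) = (vx + vy + k·ωz)/r = 0.9620/0.075 = 12.8267
ω₃ (RL) = (vx + vy − k·ωz)/r = 0.0380/0.075 = 0.5067
ω₄ (RR) = (vx − vy + k·ωz)/r = -0.0380/0.075 = -0.5067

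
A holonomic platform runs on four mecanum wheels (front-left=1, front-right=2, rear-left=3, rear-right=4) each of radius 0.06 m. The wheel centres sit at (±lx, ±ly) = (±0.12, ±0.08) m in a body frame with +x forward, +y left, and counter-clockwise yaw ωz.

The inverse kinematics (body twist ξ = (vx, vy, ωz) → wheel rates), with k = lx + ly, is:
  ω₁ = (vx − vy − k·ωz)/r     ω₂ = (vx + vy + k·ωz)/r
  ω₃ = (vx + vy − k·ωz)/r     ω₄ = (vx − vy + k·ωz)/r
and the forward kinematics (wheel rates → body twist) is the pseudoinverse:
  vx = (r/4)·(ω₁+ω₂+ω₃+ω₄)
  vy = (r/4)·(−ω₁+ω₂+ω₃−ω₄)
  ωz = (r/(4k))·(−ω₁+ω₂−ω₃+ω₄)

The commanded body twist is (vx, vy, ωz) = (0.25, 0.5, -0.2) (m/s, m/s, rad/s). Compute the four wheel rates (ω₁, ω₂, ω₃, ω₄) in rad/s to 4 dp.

(-3.5000, 11.8333, 13.1667, -4.8333)

k = lx + ly = 0.12 + 0.08 = 0.2000;  k·ωz = 0.2000·-0.2 = -0.0400
ω₁ (FL) = (vx − vy − k·ωz)/r = -0.2100/0.06 = -3.5000
ω₂ (FR) = (vx + vy + k·ωz)/r = 0.7100/0.06 = 11.8333
ω₃ (RL) = (vx + vy − k·ωz)/r = 0.7900/0.06 = 13.1667
ω₄ (RR) = (vx − vy + k·ωz)/r = -0.2900/0.06 = -4.8333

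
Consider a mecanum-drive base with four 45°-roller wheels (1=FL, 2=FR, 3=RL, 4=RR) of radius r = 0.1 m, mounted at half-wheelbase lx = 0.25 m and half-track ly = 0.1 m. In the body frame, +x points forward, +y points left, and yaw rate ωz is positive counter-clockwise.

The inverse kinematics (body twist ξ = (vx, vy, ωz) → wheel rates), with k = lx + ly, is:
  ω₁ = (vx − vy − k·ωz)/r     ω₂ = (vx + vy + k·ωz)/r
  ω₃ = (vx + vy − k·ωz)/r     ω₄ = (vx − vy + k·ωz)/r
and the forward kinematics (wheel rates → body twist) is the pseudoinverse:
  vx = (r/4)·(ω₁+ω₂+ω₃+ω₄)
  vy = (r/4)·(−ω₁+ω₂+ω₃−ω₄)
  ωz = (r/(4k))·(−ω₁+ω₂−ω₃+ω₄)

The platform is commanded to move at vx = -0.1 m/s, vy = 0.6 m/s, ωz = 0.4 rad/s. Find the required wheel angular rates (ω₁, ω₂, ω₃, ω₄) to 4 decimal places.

(-8.4000, 6.4000, 3.6000, -5.6000)

k = lx + ly = 0.25 + 0.1 = 0.3500;  k·ωz = 0.3500·0.4 = 0.1400
ω₁ (FL) = (vx − vy − k·ωz)/r = -0.8400/0.1 = -8.4000
ω₂ (FR) = (vx + vy + k·ωz)/r = 0.6400/0.1 = 6.4000
ω₃ (RL) = (vx + vy − k·ωz)/r = 0.3600/0.1 = 3.6000
ω₄ (RR) = (vx − vy + k·ωz)/r = -0.5600/0.1 = -5.6000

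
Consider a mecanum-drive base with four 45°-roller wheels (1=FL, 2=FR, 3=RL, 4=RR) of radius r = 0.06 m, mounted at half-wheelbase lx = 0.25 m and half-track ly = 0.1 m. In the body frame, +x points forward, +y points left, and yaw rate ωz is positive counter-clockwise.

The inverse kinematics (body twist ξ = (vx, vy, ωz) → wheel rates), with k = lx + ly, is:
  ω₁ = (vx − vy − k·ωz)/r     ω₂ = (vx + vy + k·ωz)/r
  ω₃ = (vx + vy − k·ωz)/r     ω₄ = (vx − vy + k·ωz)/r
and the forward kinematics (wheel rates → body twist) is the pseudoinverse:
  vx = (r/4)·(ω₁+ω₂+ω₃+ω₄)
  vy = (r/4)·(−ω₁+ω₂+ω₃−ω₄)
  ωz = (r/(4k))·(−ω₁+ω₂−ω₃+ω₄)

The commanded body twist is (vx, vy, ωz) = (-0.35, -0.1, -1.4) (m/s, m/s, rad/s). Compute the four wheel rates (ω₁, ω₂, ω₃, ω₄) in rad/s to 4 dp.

k = lx + ly = 0.25 + 0.1 = 0.3500;  k·ωz = 0.3500·-1.4 = -0.4900
ω₁ (FL) = (vx − vy − k·ωz)/r = 0.2400/0.06 = 4.0000
ω₂ (FR) = (vx + vy + k·ωz)/r = -0.9400/0.06 = -15.6667
ω₃ (RL) = (vx + vy − k·ωz)/r = 0.0400/0.06 = 0.6667
ω₄ (RR) = (vx − vy + k·ωz)/r = -0.7400/0.06 = -12.3333

(4.0000, -15.6667, 0.6667, -12.3333)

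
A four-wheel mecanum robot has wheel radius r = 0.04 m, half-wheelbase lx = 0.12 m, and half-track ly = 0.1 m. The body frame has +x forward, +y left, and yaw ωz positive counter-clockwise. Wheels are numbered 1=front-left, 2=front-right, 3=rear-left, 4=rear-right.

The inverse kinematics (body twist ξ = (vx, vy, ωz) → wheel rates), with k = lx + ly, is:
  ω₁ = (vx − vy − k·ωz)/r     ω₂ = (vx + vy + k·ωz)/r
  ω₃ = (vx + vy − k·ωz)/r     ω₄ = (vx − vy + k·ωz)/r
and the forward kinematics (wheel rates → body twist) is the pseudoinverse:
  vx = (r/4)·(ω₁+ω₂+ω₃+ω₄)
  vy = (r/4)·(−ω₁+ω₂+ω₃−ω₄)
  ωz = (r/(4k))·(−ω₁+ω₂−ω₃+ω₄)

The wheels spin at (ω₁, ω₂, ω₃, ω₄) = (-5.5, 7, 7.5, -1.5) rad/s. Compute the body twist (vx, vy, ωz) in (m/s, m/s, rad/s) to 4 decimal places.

(0.0750, 0.2150, 0.1591)

k = lx + ly = 0.12 + 0.1 = 0.2200
ω₁+ω₂+ω₃+ω₄ = 7.5000  →  vx = (0.04/4)·7.5000 = 0.0750
−ω₁+ω₂+ω₃−ω₄ = 21.5000  →  vy = (0.04/4)·21.5000 = 0.2150
−ω₁+ω₂−ω₃+ω₄ = 3.5000  →  ωz = (0.04/0.8800)·3.5000 = 0.1591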